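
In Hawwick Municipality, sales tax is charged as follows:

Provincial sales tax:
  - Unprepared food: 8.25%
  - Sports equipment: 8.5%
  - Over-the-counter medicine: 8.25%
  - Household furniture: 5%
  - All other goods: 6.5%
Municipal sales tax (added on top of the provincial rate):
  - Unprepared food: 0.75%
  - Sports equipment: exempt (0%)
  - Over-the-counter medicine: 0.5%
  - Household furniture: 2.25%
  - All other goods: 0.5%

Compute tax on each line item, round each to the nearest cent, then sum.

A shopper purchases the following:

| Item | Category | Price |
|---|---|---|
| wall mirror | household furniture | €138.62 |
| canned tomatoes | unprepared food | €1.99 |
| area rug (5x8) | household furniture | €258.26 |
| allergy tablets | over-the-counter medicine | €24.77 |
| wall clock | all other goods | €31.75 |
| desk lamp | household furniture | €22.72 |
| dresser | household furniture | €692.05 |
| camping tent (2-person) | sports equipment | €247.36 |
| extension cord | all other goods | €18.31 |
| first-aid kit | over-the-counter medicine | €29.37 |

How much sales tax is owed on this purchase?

€110.04

Wall mirror €138.62: household furniture → 5% + 2.25% municipal = 7.25% → €10.05
Canned tomatoes €1.99: unprepared food → 8.25% + 0.75% municipal = 9% → €0.18
Area rug (5x8) €258.26: household furniture → 5% + 2.25% municipal = 7.25% → €18.72
Allergy tablets €24.77: over-the-counter medicine → 8.25% + 0.5% municipal = 8.75% → €2.17
Wall clock €31.75: all other goods → 6.5% + 0.5% municipal = 7% → €2.22
Desk lamp €22.72: household furniture → 5% + 2.25% municipal = 7.25% → €1.65
Dresser €692.05: household furniture → 5% + 2.25% municipal = 7.25% → €50.17
Camping tent (2-person) €247.36: sports equipment → 8.5% + 0% municipal = 8.5% → €21.03
Extension cord €18.31: all other goods → 6.5% + 0.5% municipal = 7% → €1.28
First-aid kit €29.37: over-the-counter medicine → 8.25% + 0.5% municipal = 8.75% → €2.57
Total tax = €10.05 + €0.18 + €18.72 + €2.17 + €2.22 + €1.65 + €50.17 + €21.03 + €1.28 + €2.57 = €110.04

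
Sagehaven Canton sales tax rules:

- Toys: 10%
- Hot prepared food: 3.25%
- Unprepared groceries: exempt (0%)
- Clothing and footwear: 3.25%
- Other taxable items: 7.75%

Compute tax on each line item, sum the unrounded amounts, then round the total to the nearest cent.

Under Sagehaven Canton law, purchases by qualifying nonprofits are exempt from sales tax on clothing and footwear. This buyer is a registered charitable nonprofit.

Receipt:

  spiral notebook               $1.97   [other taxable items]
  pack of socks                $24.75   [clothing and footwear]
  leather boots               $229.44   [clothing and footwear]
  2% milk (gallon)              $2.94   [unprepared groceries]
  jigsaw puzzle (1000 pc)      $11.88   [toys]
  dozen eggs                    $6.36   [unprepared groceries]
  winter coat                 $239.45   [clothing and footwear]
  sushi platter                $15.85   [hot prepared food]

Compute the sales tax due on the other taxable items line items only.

$0.15

Spiral notebook $1.97: other taxable items → 7.75% → $0.152675
Tax on other taxable items: unrounded sum = $0.152675 → $0.15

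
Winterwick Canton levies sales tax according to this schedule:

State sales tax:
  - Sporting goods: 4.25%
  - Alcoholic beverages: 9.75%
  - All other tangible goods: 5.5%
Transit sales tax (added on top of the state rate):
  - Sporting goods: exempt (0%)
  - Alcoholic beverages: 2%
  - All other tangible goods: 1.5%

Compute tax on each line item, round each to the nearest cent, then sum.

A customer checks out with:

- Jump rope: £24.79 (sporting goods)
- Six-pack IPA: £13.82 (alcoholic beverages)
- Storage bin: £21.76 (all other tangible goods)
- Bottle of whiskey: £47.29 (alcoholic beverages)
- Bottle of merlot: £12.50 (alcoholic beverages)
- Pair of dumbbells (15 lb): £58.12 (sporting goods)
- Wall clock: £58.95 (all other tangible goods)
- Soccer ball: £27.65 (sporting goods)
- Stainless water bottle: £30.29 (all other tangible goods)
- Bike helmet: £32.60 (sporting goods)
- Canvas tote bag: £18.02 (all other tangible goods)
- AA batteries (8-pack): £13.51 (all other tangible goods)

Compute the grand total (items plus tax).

£384.02

Jump rope £24.79: sporting goods → 4.25% + 0% transit = 4.25% → £1.05
Six-pack IPA £13.82: alcoholic beverages → 9.75% + 2% transit = 11.75% → £1.62
Storage bin £21.76: all other tangible goods → 5.5% + 1.5% transit = 7% → £1.52
Bottle of whiskey £47.29: alcoholic beverages → 9.75% + 2% transit = 11.75% → £5.56
Bottle of merlot £12.50: alcoholic beverages → 9.75% + 2% transit = 11.75% → £1.47
Pair of dumbbells (15 lb) £58.12: sporting goods → 4.25% + 0% transit = 4.25% → £2.47
Wall clock £58.95: all other tangible goods → 5.5% + 1.5% transit = 7% → £4.13
Soccer ball £27.65: sporting goods → 4.25% + 0% transit = 4.25% → £1.18
Stainless water bottle £30.29: all other tangible goods → 5.5% + 1.5% transit = 7% → £2.12
Bike helmet £32.60: sporting goods → 4.25% + 0% transit = 4.25% → £1.39
Canvas tote bag £18.02: all other tangible goods → 5.5% + 1.5% transit = 7% → £1.26
AA batteries (8-pack) £13.51: all other tangible goods → 5.5% + 1.5% transit = 7% → £0.95
Subtotal = £359.30; tax = £24.72; total due = £384.02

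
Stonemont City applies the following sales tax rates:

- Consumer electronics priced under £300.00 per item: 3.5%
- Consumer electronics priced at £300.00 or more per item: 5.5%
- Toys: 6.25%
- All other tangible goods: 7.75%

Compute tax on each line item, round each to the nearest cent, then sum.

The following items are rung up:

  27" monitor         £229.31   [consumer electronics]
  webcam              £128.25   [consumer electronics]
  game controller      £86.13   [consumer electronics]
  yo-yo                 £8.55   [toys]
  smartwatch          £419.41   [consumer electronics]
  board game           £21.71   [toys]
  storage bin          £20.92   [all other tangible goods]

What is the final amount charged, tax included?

27" monitor £229.31: consumer electronics, under £300.00 → 3.5% → £8.03
Webcam £128.25: consumer electronics, under £300.00 → 3.5% → £4.49
Game controller £86.13: consumer electronics, under £300.00 → 3.5% → £3.01
Yo-yo £8.55: toys → 6.25% → £0.53
Smartwatch £419.41: consumer electronics, £300.00 or more → 5.5% → £23.07
Board game £21.71: toys → 6.25% → £1.36
Storage bin £20.92: all other tangible goods → 7.75% → £1.62
Subtotal = £914.28; tax = £42.11; total due = £956.39

£956.39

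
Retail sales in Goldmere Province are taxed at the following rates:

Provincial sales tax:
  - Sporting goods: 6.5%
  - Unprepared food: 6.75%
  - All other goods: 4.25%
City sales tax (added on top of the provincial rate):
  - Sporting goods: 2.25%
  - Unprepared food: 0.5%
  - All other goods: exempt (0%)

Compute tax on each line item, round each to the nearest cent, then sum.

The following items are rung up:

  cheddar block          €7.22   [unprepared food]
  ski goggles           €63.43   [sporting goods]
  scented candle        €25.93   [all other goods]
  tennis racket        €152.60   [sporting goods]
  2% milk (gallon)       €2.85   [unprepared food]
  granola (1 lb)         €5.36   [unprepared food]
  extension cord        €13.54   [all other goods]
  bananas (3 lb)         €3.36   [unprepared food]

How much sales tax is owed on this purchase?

€21.94

Cheddar block €7.22: unprepared food → 6.75% + 0.5% city = 7.25% → €0.52
Ski goggles €63.43: sporting goods → 6.5% + 2.25% city = 8.75% → €5.55
Scented candle €25.93: all other goods → 4.25% + 0% city = 4.25% → €1.10
Tennis racket €152.60: sporting goods → 6.5% + 2.25% city = 8.75% → €13.35
2% milk (gallon) €2.85: unprepared food → 6.75% + 0.5% city = 7.25% → €0.21
Granola (1 lb) €5.36: unprepared food → 6.75% + 0.5% city = 7.25% → €0.39
Extension cord €13.54: all other goods → 4.25% + 0% city = 4.25% → €0.58
Bananas (3 lb) €3.36: unprepared food → 6.75% + 0.5% city = 7.25% → €0.24
Total tax = €0.52 + €5.55 + €1.10 + €13.35 + €0.21 + €0.39 + €0.58 + €0.24 = €21.94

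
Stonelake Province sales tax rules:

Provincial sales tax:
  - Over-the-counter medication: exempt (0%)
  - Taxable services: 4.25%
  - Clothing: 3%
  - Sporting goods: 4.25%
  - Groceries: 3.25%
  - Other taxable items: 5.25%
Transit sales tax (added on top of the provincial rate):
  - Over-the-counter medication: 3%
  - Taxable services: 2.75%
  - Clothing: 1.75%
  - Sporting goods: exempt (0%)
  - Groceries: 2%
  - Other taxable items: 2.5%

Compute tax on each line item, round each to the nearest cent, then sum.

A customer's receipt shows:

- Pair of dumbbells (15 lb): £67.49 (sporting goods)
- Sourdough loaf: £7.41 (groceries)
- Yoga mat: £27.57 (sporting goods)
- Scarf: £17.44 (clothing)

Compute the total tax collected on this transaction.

£5.26

Pair of dumbbells (15 lb) £67.49: sporting goods → 4.25% + 0% transit = 4.25% → £2.87
Sourdough loaf £7.41: groceries → 3.25% + 2% transit = 5.25% → £0.39
Yoga mat £27.57: sporting goods → 4.25% + 0% transit = 4.25% → £1.17
Scarf £17.44: clothing → 3% + 1.75% transit = 4.75% → £0.83
Total tax = £2.87 + £0.39 + £1.17 + £0.83 = £5.26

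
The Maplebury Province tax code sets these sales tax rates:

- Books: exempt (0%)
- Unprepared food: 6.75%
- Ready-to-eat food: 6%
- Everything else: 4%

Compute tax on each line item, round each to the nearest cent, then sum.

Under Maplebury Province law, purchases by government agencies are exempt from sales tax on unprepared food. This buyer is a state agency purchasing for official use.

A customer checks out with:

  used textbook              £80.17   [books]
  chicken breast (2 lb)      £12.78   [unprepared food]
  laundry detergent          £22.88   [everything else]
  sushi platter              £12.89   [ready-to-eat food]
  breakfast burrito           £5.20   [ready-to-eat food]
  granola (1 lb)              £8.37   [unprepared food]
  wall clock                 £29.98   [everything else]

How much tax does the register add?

Used textbook £80.17: books → 0% → £0.00
Chicken breast (2 lb) £12.78: unprepared food, buyer-exempt → 0% → £0.00
Laundry detergent £22.88: everything else → 4% → £0.92
Sushi platter £12.89: ready-to-eat food → 6% → £0.77
Breakfast burrito £5.20: ready-to-eat food → 6% → £0.31
Granola (1 lb) £8.37: unprepared food, buyer-exempt → 0% → £0.00
Wall clock £29.98: everything else → 4% → £1.20
Total tax = £0.92 + £0.77 + £0.31 + £1.20 = £3.20

£3.20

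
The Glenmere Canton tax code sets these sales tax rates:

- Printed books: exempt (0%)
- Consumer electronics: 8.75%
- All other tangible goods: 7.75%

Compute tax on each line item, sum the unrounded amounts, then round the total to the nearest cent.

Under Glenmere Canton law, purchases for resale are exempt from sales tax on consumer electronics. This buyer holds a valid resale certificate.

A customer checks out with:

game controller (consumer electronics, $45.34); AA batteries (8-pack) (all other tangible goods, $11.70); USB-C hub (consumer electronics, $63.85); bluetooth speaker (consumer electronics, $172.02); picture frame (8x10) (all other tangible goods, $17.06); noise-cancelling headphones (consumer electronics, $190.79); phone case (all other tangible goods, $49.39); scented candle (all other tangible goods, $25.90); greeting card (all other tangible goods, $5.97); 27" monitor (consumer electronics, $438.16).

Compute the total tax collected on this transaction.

$8.53

Game controller $45.34: consumer electronics, buyer-exempt → 0% → $0.00
AA batteries (8-pack) $11.70: all other tangible goods → 7.75% → $0.90675
USB-C hub $63.85: consumer electronics, buyer-exempt → 0% → $0.00
Bluetooth speaker $172.02: consumer electronics, buyer-exempt → 0% → $0.00
Picture frame (8x10) $17.06: all other tangible goods → 7.75% → $1.32215
Noise-cancelling headphones $190.79: consumer electronics, buyer-exempt → 0% → $0.00
Phone case $49.39: all other tangible goods → 7.75% → $3.827725
Scented candle $25.90: all other tangible goods → 7.75% → $2.00725
Greeting card $5.97: all other tangible goods → 7.75% → $0.462675
27" monitor $438.16: consumer electronics, buyer-exempt → 0% → $0.00
Unrounded tax sum = $8.52655 → $8.53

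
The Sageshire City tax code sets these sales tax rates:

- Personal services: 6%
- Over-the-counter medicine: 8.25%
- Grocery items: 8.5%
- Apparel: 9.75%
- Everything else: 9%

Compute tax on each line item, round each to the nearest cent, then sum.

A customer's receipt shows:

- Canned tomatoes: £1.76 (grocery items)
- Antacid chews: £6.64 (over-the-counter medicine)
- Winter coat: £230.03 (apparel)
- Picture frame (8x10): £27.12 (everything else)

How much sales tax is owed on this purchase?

£25.57

Canned tomatoes £1.76: grocery items → 8.5% → £0.15
Antacid chews £6.64: over-the-counter medicine → 8.25% → £0.55
Winter coat £230.03: apparel → 9.75% → £22.43
Picture frame (8x10) £27.12: everything else → 9% → £2.44
Total tax = £0.15 + £0.55 + £22.43 + £2.44 = £25.57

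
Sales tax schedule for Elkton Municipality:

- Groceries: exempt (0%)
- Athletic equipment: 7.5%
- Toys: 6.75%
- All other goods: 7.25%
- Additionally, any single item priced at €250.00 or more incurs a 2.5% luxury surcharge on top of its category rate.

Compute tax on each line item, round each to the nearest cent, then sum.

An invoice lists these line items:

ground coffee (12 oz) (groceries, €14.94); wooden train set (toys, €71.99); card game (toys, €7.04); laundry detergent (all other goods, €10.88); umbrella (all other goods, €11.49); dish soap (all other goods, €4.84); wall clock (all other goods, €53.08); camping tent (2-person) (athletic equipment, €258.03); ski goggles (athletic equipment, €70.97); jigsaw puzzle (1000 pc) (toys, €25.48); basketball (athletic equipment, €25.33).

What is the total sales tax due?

Ground coffee (12 oz) €14.94: groceries → 0% → €0.00
Wooden train set €71.99: toys → 6.75% → €4.86
Card game €7.04: toys → 6.75% → €0.48
Laundry detergent €10.88: all other goods → 7.25% → €0.79
Umbrella €11.49: all other goods → 7.25% → €0.83
Dish soap €4.84: all other goods → 7.25% → €0.35
Wall clock €53.08: all other goods → 7.25% → €3.85
Camping tent (2-person) €258.03: athletic equipment → 7.5% + 2.5% surcharge = 10% → €25.80
Ski goggles €70.97: athletic equipment → 7.5% → €5.32
Jigsaw puzzle (1000 pc) €25.48: toys → 6.75% → €1.72
Basketball €25.33: athletic equipment → 7.5% → €1.90
Total tax = €4.86 + €0.48 + €0.79 + €0.83 + €0.35 + €3.85 + €25.80 + €5.32 + €1.72 + €1.90 = €45.90

€45.90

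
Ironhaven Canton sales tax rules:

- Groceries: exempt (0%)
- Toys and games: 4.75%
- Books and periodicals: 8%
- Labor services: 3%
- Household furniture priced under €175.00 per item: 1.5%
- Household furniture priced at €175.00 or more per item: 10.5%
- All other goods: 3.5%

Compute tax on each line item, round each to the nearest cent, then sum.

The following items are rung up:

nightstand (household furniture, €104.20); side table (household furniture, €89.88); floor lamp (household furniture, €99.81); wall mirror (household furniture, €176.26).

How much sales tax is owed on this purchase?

Nightstand €104.20: household furniture, under €175.00 → 1.5% → €1.56
Side table €89.88: household furniture, under €175.00 → 1.5% → €1.35
Floor lamp €99.81: household furniture, under €175.00 → 1.5% → €1.50
Wall mirror €176.26: household furniture, €175.00 or more → 10.5% → €18.51
Total tax = €1.56 + €1.35 + €1.50 + €18.51 = €22.92

€22.92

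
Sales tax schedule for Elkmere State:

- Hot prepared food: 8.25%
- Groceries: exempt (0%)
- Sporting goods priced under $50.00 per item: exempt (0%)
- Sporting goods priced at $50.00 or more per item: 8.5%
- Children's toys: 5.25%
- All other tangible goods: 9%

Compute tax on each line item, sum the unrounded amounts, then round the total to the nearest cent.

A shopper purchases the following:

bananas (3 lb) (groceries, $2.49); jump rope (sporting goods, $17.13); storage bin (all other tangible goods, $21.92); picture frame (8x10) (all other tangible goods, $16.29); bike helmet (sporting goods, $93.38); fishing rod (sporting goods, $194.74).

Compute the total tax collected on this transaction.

$27.93

Bananas (3 lb) $2.49: groceries → 0% → $0.00
Jump rope $17.13: sporting goods, under $50.00 → 0% → $0.00
Storage bin $21.92: all other tangible goods → 9% → $1.9728
Picture frame (8x10) $16.29: all other tangible goods → 9% → $1.4661
Bike helmet $93.38: sporting goods, $50.00 or more → 8.5% → $7.9373
Fishing rod $194.74: sporting goods, $50.00 or more → 8.5% → $16.5529
Unrounded tax sum = $27.9291 → $27.93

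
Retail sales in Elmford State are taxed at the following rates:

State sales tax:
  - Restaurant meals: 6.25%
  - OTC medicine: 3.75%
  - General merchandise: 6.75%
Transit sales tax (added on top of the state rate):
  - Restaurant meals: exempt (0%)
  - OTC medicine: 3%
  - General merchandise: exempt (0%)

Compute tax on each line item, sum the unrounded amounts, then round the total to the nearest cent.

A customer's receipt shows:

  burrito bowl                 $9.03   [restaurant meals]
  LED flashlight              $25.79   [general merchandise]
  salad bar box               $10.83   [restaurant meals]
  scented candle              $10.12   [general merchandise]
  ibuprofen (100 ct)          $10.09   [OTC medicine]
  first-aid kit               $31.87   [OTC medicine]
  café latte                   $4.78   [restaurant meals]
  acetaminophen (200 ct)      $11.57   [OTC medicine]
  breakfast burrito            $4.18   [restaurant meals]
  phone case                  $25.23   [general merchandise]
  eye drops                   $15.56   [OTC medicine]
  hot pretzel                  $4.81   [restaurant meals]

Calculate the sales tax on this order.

Burrito bowl $9.03: restaurant meals → 6.25% + 0% transit = 6.25% → $0.564375
LED flashlight $25.79: general merchandise → 6.75% + 0% transit = 6.75% → $1.740825
Salad bar box $10.83: restaurant meals → 6.25% + 0% transit = 6.25% → $0.676875
Scented candle $10.12: general merchandise → 6.75% + 0% transit = 6.75% → $0.6831
Ibuprofen (100 ct) $10.09: OTC medicine → 3.75% + 3% transit = 6.75% → $0.681075
First-aid kit $31.87: OTC medicine → 3.75% + 3% transit = 6.75% → $2.151225
Café latte $4.78: restaurant meals → 6.25% + 0% transit = 6.25% → $0.29875
Acetaminophen (200 ct) $11.57: OTC medicine → 3.75% + 3% transit = 6.75% → $0.780975
Breakfast burrito $4.18: restaurant meals → 6.25% + 0% transit = 6.25% → $0.26125
Phone case $25.23: general merchandise → 6.75% + 0% transit = 6.75% → $1.703025
Eye drops $15.56: OTC medicine → 3.75% + 3% transit = 6.75% → $1.0503
Hot pretzel $4.81: restaurant meals → 6.25% + 0% transit = 6.25% → $0.300625
Unrounded tax sum = $10.8924 → $10.89

$10.89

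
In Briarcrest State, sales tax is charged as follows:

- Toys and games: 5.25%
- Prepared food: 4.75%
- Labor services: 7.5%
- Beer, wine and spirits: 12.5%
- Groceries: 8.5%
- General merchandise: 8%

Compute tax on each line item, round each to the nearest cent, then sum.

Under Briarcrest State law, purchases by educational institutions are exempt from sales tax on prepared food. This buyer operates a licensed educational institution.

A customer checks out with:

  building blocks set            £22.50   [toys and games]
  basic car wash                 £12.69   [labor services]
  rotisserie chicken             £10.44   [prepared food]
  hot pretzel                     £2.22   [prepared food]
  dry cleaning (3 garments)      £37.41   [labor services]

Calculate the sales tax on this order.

£4.94

Building blocks set £22.50: toys and games → 5.25% → £1.18
Basic car wash £12.69: labor services → 7.5% → £0.95
Rotisserie chicken £10.44: prepared food, buyer-exempt → 0% → £0.00
Hot pretzel £2.22: prepared food, buyer-exempt → 0% → £0.00
Dry cleaning (3 garments) £37.41: labor services → 7.5% → £2.81
Total tax = £1.18 + £0.95 + £2.81 = £4.94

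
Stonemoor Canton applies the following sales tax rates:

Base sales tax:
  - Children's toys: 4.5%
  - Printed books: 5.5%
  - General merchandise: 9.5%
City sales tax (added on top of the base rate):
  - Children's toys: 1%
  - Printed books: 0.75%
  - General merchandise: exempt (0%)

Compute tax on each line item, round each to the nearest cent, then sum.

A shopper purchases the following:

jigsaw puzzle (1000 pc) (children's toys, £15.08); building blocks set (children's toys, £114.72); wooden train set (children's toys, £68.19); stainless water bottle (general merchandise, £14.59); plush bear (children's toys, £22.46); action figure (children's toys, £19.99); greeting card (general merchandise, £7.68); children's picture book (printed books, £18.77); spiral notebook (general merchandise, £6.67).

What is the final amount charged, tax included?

Jigsaw puzzle (1000 pc) £15.08: children's toys → 4.5% + 1% city = 5.5% → £0.83
Building blocks set £114.72: children's toys → 4.5% + 1% city = 5.5% → £6.31
Wooden train set £68.19: children's toys → 4.5% + 1% city = 5.5% → £3.75
Stainless water bottle £14.59: general merchandise → 9.5% + 0% city = 9.5% → £1.39
Plush bear £22.46: children's toys → 4.5% + 1% city = 5.5% → £1.24
Action figure £19.99: children's toys → 4.5% + 1% city = 5.5% → £1.10
Greeting card £7.68: general merchandise → 9.5% + 0% city = 9.5% → £0.73
Children's picture book £18.77: printed books → 5.5% + 0.75% city = 6.25% → £1.17
Spiral notebook £6.67: general merchandise → 9.5% + 0% city = 9.5% → £0.63
Subtotal = £288.15; tax = £17.15; total due = £305.30

£305.30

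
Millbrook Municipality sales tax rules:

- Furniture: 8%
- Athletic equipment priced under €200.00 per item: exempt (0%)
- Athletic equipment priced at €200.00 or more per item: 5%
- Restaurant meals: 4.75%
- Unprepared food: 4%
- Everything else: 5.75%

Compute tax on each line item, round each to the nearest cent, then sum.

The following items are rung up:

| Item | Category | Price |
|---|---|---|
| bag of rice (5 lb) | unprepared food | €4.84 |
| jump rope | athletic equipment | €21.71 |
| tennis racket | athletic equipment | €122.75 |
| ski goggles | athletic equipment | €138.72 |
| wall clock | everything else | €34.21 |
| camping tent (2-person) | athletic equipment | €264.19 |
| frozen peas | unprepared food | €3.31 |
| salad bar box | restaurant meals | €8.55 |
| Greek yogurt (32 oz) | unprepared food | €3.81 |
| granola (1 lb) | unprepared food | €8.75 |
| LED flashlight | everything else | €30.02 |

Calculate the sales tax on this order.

Bag of rice (5 lb) €4.84: unprepared food → 4% → €0.19
Jump rope €21.71: athletic equipment, under €200.00 → 0% → €0.00
Tennis racket €122.75: athletic equipment, under €200.00 → 0% → €0.00
Ski goggles €138.72: athletic equipment, under €200.00 → 0% → €0.00
Wall clock €34.21: everything else → 5.75% → €1.97
Camping tent (2-person) €264.19: athletic equipment, €200.00 or more → 5% → €13.21
Frozen peas €3.31: unprepared food → 4% → €0.13
Salad bar box €8.55: restaurant meals → 4.75% → €0.41
Greek yogurt (32 oz) €3.81: unprepared food → 4% → €0.15
Granola (1 lb) €8.75: unprepared food → 4% → €0.35
LED flashlight €30.02: everything else → 5.75% → €1.73
Total tax = €0.19 + €1.97 + €13.21 + €0.13 + €0.41 + €0.15 + €0.35 + €1.73 = €18.14

€18.14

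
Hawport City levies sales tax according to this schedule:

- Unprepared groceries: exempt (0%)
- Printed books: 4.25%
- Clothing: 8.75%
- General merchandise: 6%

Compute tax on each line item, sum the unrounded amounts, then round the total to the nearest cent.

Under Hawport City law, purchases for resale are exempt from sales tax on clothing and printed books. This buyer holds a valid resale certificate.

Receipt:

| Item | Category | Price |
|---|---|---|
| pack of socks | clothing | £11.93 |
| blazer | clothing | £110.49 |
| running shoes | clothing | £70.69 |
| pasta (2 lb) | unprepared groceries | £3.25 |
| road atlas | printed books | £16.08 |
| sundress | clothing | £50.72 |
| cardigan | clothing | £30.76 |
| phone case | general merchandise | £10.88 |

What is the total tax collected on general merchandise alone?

Phone case £10.88: general merchandise → 6% → £0.6528
Tax on general merchandise: unrounded sum = £0.6528 → £0.65

£0.65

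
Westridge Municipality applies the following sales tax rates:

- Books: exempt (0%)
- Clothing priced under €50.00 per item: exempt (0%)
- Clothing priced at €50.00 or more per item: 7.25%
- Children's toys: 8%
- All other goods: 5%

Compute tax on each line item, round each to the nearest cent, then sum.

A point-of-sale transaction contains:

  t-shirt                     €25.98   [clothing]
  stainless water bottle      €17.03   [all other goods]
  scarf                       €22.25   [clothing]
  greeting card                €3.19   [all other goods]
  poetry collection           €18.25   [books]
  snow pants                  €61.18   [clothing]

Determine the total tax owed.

€5.45

T-shirt €25.98: clothing, under €50.00 → 0% → €0.00
Stainless water bottle €17.03: all other goods → 5% → €0.85
Scarf €22.25: clothing, under €50.00 → 0% → €0.00
Greeting card €3.19: all other goods → 5% → €0.16
Poetry collection €18.25: books → 0% → €0.00
Snow pants €61.18: clothing, €50.00 or more → 7.25% → €4.44
Total tax = €0.85 + €0.16 + €4.44 = €5.45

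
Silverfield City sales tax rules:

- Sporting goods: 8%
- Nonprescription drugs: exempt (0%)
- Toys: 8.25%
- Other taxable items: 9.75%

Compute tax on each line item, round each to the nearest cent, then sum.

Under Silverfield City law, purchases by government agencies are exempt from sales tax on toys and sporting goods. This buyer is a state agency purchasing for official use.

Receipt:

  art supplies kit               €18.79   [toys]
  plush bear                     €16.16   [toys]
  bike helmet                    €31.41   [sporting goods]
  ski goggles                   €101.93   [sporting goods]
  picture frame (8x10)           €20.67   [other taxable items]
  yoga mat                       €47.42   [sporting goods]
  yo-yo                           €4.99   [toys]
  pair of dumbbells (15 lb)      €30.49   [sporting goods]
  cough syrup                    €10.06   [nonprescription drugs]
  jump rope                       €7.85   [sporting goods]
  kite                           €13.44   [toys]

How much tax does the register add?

€2.02

Art supplies kit €18.79: toys, buyer-exempt → 0% → €0.00
Plush bear €16.16: toys, buyer-exempt → 0% → €0.00
Bike helmet €31.41: sporting goods, buyer-exempt → 0% → €0.00
Ski goggles €101.93: sporting goods, buyer-exempt → 0% → €0.00
Picture frame (8x10) €20.67: other taxable items → 9.75% → €2.02
Yoga mat €47.42: sporting goods, buyer-exempt → 0% → €0.00
Yo-yo €4.99: toys, buyer-exempt → 0% → €0.00
Pair of dumbbells (15 lb) €30.49: sporting goods, buyer-exempt → 0% → €0.00
Cough syrup €10.06: nonprescription drugs → 0% → €0.00
Jump rope €7.85: sporting goods, buyer-exempt → 0% → €0.00
Kite €13.44: toys, buyer-exempt → 0% → €0.00
Total tax = €2.02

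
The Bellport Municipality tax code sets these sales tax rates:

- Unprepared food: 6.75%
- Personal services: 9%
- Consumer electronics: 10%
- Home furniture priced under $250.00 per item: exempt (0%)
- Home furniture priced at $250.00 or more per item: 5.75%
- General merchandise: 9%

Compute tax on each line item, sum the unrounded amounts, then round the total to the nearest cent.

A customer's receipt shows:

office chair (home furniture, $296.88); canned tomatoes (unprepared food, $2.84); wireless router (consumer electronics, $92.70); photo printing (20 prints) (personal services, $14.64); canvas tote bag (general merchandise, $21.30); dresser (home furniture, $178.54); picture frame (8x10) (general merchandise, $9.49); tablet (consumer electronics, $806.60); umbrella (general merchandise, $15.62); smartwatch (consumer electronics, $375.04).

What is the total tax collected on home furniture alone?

$17.07

Office chair $296.88: home furniture, $250.00 or more → 5.75% → $17.0706
Dresser $178.54: home furniture, under $250.00 → 0% → $0.00
Tax on home furniture: unrounded sum = $17.0706 → $17.07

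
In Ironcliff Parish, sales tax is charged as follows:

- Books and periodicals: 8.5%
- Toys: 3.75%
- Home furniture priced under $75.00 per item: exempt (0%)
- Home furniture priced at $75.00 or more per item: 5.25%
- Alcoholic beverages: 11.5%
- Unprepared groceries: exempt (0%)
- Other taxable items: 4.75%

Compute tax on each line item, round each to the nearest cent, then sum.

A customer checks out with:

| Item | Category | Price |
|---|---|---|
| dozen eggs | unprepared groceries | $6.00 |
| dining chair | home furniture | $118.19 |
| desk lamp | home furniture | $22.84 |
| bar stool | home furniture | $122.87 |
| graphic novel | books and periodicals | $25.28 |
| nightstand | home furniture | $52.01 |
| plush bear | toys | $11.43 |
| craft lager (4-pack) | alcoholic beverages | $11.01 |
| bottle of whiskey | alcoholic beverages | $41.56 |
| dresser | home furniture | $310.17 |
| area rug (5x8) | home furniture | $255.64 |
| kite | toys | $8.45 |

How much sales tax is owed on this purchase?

Dozen eggs $6.00: unprepared groceries → 0% → $0.00
Dining chair $118.19: home furniture, $75.00 or more → 5.25% → $6.20
Desk lamp $22.84: home furniture, under $75.00 → 0% → $0.00
Bar stool $122.87: home furniture, $75.00 or more → 5.25% → $6.45
Graphic novel $25.28: books and periodicals → 8.5% → $2.15
Nightstand $52.01: home furniture, under $75.00 → 0% → $0.00
Plush bear $11.43: toys → 3.75% → $0.43
Craft lager (4-pack) $11.01: alcoholic beverages → 11.5% → $1.27
Bottle of whiskey $41.56: alcoholic beverages → 11.5% → $4.78
Dresser $310.17: home furniture, $75.00 or more → 5.25% → $16.28
Area rug (5x8) $255.64: home furniture, $75.00 or more → 5.25% → $13.42
Kite $8.45: toys → 3.75% → $0.32
Total tax = $6.20 + $6.45 + $2.15 + $0.43 + $1.27 + $4.78 + $16.28 + $13.42 + $0.32 = $51.30

$51.30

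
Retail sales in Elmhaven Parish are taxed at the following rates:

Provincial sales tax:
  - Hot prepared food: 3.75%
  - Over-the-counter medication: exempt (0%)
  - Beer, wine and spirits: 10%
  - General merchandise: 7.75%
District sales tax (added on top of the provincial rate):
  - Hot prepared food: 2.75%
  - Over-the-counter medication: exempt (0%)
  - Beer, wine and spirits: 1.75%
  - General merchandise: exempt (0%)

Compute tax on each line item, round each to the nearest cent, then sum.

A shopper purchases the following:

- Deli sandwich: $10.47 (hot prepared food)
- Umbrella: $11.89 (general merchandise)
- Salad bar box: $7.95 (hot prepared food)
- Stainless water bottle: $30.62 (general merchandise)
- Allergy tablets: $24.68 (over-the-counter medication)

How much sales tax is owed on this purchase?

Deli sandwich $10.47: hot prepared food → 3.75% + 2.75% district = 6.5% → $0.68
Umbrella $11.89: general merchandise → 7.75% + 0% district = 7.75% → $0.92
Salad bar box $7.95: hot prepared food → 3.75% + 2.75% district = 6.5% → $0.52
Stainless water bottle $30.62: general merchandise → 7.75% + 0% district = 7.75% → $2.37
Allergy tablets $24.68: over-the-counter medication → 0% + 0% district = 0% → $0.00
Total tax = $0.68 + $0.92 + $0.52 + $2.37 = $4.49

$4.49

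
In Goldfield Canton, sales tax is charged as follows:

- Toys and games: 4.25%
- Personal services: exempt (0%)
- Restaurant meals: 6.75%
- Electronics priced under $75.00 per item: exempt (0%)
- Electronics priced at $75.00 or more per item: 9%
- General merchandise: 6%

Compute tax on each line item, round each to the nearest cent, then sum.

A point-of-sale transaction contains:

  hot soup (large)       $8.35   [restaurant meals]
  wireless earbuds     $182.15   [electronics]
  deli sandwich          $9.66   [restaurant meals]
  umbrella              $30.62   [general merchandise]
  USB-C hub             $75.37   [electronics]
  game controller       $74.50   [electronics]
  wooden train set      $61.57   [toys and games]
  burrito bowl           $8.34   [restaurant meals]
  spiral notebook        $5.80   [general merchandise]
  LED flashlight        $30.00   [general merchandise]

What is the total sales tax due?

$31.55

Hot soup (large) $8.35: restaurant meals → 6.75% → $0.56
Wireless earbuds $182.15: electronics, $75.00 or more → 9% → $16.39
Deli sandwich $9.66: restaurant meals → 6.75% → $0.65
Umbrella $30.62: general merchandise → 6% → $1.84
USB-C hub $75.37: electronics, $75.00 or more → 9% → $6.78
Game controller $74.50: electronics, under $75.00 → 0% → $0.00
Wooden train set $61.57: toys and games → 4.25% → $2.62
Burrito bowl $8.34: restaurant meals → 6.75% → $0.56
Spiral notebook $5.80: general merchandise → 6% → $0.35
LED flashlight $30.00: general merchandise → 6% → $1.80
Total tax = $0.56 + $16.39 + $0.65 + $1.84 + $6.78 + $2.62 + $0.56 + $0.35 + $1.80 = $31.55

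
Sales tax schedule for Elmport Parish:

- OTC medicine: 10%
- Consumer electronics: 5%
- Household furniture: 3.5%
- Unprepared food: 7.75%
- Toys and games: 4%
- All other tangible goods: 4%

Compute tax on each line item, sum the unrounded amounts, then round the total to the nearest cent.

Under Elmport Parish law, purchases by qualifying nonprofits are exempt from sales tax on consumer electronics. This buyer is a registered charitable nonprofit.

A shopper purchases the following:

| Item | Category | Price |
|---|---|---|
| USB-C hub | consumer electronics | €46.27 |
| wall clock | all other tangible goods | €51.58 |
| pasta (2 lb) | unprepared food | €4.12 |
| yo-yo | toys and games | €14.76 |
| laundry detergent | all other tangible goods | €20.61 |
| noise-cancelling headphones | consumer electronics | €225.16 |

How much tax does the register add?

€3.80

USB-C hub €46.27: consumer electronics, buyer-exempt → 0% → €0.00
Wall clock €51.58: all other tangible goods → 4% → €2.0632
Pasta (2 lb) €4.12: unprepared food → 7.75% → €0.3193
Yo-yo €14.76: toys and games → 4% → €0.5904
Laundry detergent €20.61: all other tangible goods → 4% → €0.8244
Noise-cancelling headphones €225.16: consumer electronics, buyer-exempt → 0% → €0.00
Unrounded tax sum = €3.7973 → €3.80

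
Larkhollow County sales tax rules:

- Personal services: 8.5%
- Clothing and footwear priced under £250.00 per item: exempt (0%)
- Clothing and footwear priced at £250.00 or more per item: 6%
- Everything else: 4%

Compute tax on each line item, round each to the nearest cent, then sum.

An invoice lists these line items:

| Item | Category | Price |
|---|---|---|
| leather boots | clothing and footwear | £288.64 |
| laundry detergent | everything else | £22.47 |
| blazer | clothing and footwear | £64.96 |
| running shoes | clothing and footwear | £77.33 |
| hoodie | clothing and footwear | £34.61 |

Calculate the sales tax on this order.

£18.22

Leather boots £288.64: clothing and footwear, £250.00 or more → 6% → £17.32
Laundry detergent £22.47: everything else → 4% → £0.90
Blazer £64.96: clothing and footwear, under £250.00 → 0% → £0.00
Running shoes £77.33: clothing and footwear, under £250.00 → 0% → £0.00
Hoodie £34.61: clothing and footwear, under £250.00 → 0% → £0.00
Total tax = £17.32 + £0.90 = £18.22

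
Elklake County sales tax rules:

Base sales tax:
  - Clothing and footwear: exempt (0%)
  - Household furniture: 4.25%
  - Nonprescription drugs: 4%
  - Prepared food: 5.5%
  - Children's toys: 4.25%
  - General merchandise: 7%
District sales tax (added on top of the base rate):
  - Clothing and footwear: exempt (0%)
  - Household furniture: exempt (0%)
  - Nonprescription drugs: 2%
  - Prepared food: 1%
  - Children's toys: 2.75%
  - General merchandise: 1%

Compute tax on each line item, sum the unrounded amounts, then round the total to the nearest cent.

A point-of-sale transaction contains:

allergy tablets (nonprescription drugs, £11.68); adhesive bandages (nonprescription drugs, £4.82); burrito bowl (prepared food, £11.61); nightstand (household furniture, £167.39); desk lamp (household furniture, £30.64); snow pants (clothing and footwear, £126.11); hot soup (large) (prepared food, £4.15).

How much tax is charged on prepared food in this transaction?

Burrito bowl £11.61: prepared food → 5.5% + 1% district = 6.5% → £0.75465
Hot soup (large) £4.15: prepared food → 5.5% + 1% district = 6.5% → £0.26975
Tax on prepared food: unrounded sum = £1.0244 → £1.02

£1.02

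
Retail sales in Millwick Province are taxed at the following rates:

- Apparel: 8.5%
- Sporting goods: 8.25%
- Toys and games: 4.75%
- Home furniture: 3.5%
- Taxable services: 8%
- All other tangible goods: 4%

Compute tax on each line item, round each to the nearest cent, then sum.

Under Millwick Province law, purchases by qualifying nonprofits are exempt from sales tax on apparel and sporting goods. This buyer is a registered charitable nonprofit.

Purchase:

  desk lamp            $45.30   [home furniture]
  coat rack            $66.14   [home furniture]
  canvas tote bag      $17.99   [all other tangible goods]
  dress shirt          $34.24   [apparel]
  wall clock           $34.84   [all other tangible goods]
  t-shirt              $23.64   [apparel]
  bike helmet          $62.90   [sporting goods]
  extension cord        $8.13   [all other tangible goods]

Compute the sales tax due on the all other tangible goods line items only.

$2.44

Canvas tote bag $17.99: all other tangible goods → 4% → $0.72
Wall clock $34.84: all other tangible goods → 4% → $1.39
Extension cord $8.13: all other tangible goods → 4% → $0.33
Tax on all other tangible goods = $0.72 + $1.39 + $0.33 = $2.44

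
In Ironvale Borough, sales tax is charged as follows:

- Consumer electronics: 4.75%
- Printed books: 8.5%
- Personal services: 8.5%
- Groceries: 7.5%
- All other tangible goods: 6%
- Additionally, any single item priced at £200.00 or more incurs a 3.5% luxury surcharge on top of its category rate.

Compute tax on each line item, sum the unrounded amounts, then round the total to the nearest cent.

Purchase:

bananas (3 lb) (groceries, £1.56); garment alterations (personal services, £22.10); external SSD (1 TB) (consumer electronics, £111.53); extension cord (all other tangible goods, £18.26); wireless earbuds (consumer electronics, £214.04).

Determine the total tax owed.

Bananas (3 lb) £1.56: groceries → 7.5% → £0.117
Garment alterations £22.10: personal services → 8.5% → £1.8785
External SSD (1 TB) £111.53: consumer electronics → 4.75% → £5.297675
Extension cord £18.26: all other tangible goods → 6% → £1.0956
Wireless earbuds £214.04: consumer electronics → 4.75% + 3.5% surcharge = 8.25% → £17.6583
Unrounded tax sum = £26.047075 → £26.05

£26.05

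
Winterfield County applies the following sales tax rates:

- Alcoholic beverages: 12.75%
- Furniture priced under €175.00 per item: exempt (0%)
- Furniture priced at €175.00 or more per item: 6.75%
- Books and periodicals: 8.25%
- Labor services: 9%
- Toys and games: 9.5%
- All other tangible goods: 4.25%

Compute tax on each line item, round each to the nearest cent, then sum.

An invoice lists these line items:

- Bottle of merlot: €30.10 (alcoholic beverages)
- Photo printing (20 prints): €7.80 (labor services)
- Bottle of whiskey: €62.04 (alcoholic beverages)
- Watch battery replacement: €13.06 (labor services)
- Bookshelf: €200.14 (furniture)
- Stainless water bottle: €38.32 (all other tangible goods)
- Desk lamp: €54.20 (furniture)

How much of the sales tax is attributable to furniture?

Bookshelf €200.14: furniture, €175.00 or more → 6.75% → €13.51
Desk lamp €54.20: furniture, under €175.00 → 0% → €0.00
Tax on furniture = €13.51 + €0.00 = €13.51

€13.51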